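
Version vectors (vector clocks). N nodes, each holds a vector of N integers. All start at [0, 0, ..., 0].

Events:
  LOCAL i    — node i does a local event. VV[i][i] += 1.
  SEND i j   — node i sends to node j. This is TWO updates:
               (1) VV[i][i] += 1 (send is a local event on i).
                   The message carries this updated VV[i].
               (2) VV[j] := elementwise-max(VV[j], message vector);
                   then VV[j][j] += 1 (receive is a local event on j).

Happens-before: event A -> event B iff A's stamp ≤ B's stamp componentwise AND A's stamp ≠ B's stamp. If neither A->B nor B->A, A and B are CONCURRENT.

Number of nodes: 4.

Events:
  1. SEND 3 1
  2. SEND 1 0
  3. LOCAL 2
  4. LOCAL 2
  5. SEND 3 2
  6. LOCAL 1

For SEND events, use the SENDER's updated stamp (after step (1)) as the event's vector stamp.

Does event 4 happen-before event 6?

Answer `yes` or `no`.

Answer: no

Derivation:
Initial: VV[0]=[0, 0, 0, 0]
Initial: VV[1]=[0, 0, 0, 0]
Initial: VV[2]=[0, 0, 0, 0]
Initial: VV[3]=[0, 0, 0, 0]
Event 1: SEND 3->1: VV[3][3]++ -> VV[3]=[0, 0, 0, 1], msg_vec=[0, 0, 0, 1]; VV[1]=max(VV[1],msg_vec) then VV[1][1]++ -> VV[1]=[0, 1, 0, 1]
Event 2: SEND 1->0: VV[1][1]++ -> VV[1]=[0, 2, 0, 1], msg_vec=[0, 2, 0, 1]; VV[0]=max(VV[0],msg_vec) then VV[0][0]++ -> VV[0]=[1, 2, 0, 1]
Event 3: LOCAL 2: VV[2][2]++ -> VV[2]=[0, 0, 1, 0]
Event 4: LOCAL 2: VV[2][2]++ -> VV[2]=[0, 0, 2, 0]
Event 5: SEND 3->2: VV[3][3]++ -> VV[3]=[0, 0, 0, 2], msg_vec=[0, 0, 0, 2]; VV[2]=max(VV[2],msg_vec) then VV[2][2]++ -> VV[2]=[0, 0, 3, 2]
Event 6: LOCAL 1: VV[1][1]++ -> VV[1]=[0, 3, 0, 1]
Event 4 stamp: [0, 0, 2, 0]
Event 6 stamp: [0, 3, 0, 1]
[0, 0, 2, 0] <= [0, 3, 0, 1]? False. Equal? False. Happens-before: False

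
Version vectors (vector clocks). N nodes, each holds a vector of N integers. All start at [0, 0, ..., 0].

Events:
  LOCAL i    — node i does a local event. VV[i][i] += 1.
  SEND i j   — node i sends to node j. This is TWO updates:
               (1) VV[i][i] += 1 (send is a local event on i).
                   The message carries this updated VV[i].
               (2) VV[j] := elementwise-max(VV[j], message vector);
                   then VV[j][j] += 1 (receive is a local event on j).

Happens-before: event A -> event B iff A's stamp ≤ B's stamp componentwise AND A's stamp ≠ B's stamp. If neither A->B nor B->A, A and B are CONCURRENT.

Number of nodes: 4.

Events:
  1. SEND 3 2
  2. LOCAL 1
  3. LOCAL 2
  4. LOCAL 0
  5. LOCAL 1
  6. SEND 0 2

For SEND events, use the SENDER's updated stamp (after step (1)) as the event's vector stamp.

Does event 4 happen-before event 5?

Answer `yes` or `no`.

Initial: VV[0]=[0, 0, 0, 0]
Initial: VV[1]=[0, 0, 0, 0]
Initial: VV[2]=[0, 0, 0, 0]
Initial: VV[3]=[0, 0, 0, 0]
Event 1: SEND 3->2: VV[3][3]++ -> VV[3]=[0, 0, 0, 1], msg_vec=[0, 0, 0, 1]; VV[2]=max(VV[2],msg_vec) then VV[2][2]++ -> VV[2]=[0, 0, 1, 1]
Event 2: LOCAL 1: VV[1][1]++ -> VV[1]=[0, 1, 0, 0]
Event 3: LOCAL 2: VV[2][2]++ -> VV[2]=[0, 0, 2, 1]
Event 4: LOCAL 0: VV[0][0]++ -> VV[0]=[1, 0, 0, 0]
Event 5: LOCAL 1: VV[1][1]++ -> VV[1]=[0, 2, 0, 0]
Event 6: SEND 0->2: VV[0][0]++ -> VV[0]=[2, 0, 0, 0], msg_vec=[2, 0, 0, 0]; VV[2]=max(VV[2],msg_vec) then VV[2][2]++ -> VV[2]=[2, 0, 3, 1]
Event 4 stamp: [1, 0, 0, 0]
Event 5 stamp: [0, 2, 0, 0]
[1, 0, 0, 0] <= [0, 2, 0, 0]? False. Equal? False. Happens-before: False

Answer: no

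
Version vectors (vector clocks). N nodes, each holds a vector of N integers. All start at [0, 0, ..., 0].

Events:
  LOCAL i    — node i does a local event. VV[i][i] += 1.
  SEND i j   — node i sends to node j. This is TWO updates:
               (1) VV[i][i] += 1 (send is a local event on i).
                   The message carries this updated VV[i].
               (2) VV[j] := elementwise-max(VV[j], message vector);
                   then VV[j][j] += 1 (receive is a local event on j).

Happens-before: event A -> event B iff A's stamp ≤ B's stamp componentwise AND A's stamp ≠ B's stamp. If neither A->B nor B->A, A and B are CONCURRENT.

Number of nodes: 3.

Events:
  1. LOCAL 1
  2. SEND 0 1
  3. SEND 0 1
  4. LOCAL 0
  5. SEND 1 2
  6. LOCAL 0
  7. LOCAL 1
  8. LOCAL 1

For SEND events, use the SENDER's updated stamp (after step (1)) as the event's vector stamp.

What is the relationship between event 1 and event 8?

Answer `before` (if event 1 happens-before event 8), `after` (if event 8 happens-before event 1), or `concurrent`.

Answer: before

Derivation:
Initial: VV[0]=[0, 0, 0]
Initial: VV[1]=[0, 0, 0]
Initial: VV[2]=[0, 0, 0]
Event 1: LOCAL 1: VV[1][1]++ -> VV[1]=[0, 1, 0]
Event 2: SEND 0->1: VV[0][0]++ -> VV[0]=[1, 0, 0], msg_vec=[1, 0, 0]; VV[1]=max(VV[1],msg_vec) then VV[1][1]++ -> VV[1]=[1, 2, 0]
Event 3: SEND 0->1: VV[0][0]++ -> VV[0]=[2, 0, 0], msg_vec=[2, 0, 0]; VV[1]=max(VV[1],msg_vec) then VV[1][1]++ -> VV[1]=[2, 3, 0]
Event 4: LOCAL 0: VV[0][0]++ -> VV[0]=[3, 0, 0]
Event 5: SEND 1->2: VV[1][1]++ -> VV[1]=[2, 4, 0], msg_vec=[2, 4, 0]; VV[2]=max(VV[2],msg_vec) then VV[2][2]++ -> VV[2]=[2, 4, 1]
Event 6: LOCAL 0: VV[0][0]++ -> VV[0]=[4, 0, 0]
Event 7: LOCAL 1: VV[1][1]++ -> VV[1]=[2, 5, 0]
Event 8: LOCAL 1: VV[1][1]++ -> VV[1]=[2, 6, 0]
Event 1 stamp: [0, 1, 0]
Event 8 stamp: [2, 6, 0]
[0, 1, 0] <= [2, 6, 0]? True
[2, 6, 0] <= [0, 1, 0]? False
Relation: before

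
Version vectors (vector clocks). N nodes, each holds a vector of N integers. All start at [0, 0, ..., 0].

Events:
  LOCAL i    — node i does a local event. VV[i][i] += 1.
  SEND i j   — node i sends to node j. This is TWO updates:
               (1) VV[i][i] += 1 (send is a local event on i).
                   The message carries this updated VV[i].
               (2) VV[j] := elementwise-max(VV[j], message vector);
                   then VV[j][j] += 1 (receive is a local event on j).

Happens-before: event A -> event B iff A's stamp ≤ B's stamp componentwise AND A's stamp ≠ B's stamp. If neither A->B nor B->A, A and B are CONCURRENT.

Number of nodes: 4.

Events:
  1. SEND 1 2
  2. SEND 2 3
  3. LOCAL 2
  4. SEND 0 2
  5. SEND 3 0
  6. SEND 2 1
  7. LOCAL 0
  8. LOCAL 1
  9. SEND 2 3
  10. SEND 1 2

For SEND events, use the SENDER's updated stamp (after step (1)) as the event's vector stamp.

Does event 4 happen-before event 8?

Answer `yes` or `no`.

Answer: yes

Derivation:
Initial: VV[0]=[0, 0, 0, 0]
Initial: VV[1]=[0, 0, 0, 0]
Initial: VV[2]=[0, 0, 0, 0]
Initial: VV[3]=[0, 0, 0, 0]
Event 1: SEND 1->2: VV[1][1]++ -> VV[1]=[0, 1, 0, 0], msg_vec=[0, 1, 0, 0]; VV[2]=max(VV[2],msg_vec) then VV[2][2]++ -> VV[2]=[0, 1, 1, 0]
Event 2: SEND 2->3: VV[2][2]++ -> VV[2]=[0, 1, 2, 0], msg_vec=[0, 1, 2, 0]; VV[3]=max(VV[3],msg_vec) then VV[3][3]++ -> VV[3]=[0, 1, 2, 1]
Event 3: LOCAL 2: VV[2][2]++ -> VV[2]=[0, 1, 3, 0]
Event 4: SEND 0->2: VV[0][0]++ -> VV[0]=[1, 0, 0, 0], msg_vec=[1, 0, 0, 0]; VV[2]=max(VV[2],msg_vec) then VV[2][2]++ -> VV[2]=[1, 1, 4, 0]
Event 5: SEND 3->0: VV[3][3]++ -> VV[3]=[0, 1, 2, 2], msg_vec=[0, 1, 2, 2]; VV[0]=max(VV[0],msg_vec) then VV[0][0]++ -> VV[0]=[2, 1, 2, 2]
Event 6: SEND 2->1: VV[2][2]++ -> VV[2]=[1, 1, 5, 0], msg_vec=[1, 1, 5, 0]; VV[1]=max(VV[1],msg_vec) then VV[1][1]++ -> VV[1]=[1, 2, 5, 0]
Event 7: LOCAL 0: VV[0][0]++ -> VV[0]=[3, 1, 2, 2]
Event 8: LOCAL 1: VV[1][1]++ -> VV[1]=[1, 3, 5, 0]
Event 9: SEND 2->3: VV[2][2]++ -> VV[2]=[1, 1, 6, 0], msg_vec=[1, 1, 6, 0]; VV[3]=max(VV[3],msg_vec) then VV[3][3]++ -> VV[3]=[1, 1, 6, 3]
Event 10: SEND 1->2: VV[1][1]++ -> VV[1]=[1, 4, 5, 0], msg_vec=[1, 4, 5, 0]; VV[2]=max(VV[2],msg_vec) then VV[2][2]++ -> VV[2]=[1, 4, 7, 0]
Event 4 stamp: [1, 0, 0, 0]
Event 8 stamp: [1, 3, 5, 0]
[1, 0, 0, 0] <= [1, 3, 5, 0]? True. Equal? False. Happens-before: True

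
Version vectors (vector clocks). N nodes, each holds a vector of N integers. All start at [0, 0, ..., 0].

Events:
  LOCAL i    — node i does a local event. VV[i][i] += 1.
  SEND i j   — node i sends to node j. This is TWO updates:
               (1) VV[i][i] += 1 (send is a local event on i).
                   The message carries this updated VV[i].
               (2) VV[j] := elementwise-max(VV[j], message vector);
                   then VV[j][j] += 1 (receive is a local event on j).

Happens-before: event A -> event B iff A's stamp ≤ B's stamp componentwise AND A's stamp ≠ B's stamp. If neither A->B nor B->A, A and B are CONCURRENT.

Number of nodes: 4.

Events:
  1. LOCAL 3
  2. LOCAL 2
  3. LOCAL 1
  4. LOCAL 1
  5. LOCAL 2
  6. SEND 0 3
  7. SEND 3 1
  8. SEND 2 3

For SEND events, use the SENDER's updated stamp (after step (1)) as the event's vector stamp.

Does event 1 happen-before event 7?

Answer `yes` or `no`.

Answer: yes

Derivation:
Initial: VV[0]=[0, 0, 0, 0]
Initial: VV[1]=[0, 0, 0, 0]
Initial: VV[2]=[0, 0, 0, 0]
Initial: VV[3]=[0, 0, 0, 0]
Event 1: LOCAL 3: VV[3][3]++ -> VV[3]=[0, 0, 0, 1]
Event 2: LOCAL 2: VV[2][2]++ -> VV[2]=[0, 0, 1, 0]
Event 3: LOCAL 1: VV[1][1]++ -> VV[1]=[0, 1, 0, 0]
Event 4: LOCAL 1: VV[1][1]++ -> VV[1]=[0, 2, 0, 0]
Event 5: LOCAL 2: VV[2][2]++ -> VV[2]=[0, 0, 2, 0]
Event 6: SEND 0->3: VV[0][0]++ -> VV[0]=[1, 0, 0, 0], msg_vec=[1, 0, 0, 0]; VV[3]=max(VV[3],msg_vec) then VV[3][3]++ -> VV[3]=[1, 0, 0, 2]
Event 7: SEND 3->1: VV[3][3]++ -> VV[3]=[1, 0, 0, 3], msg_vec=[1, 0, 0, 3]; VV[1]=max(VV[1],msg_vec) then VV[1][1]++ -> VV[1]=[1, 3, 0, 3]
Event 8: SEND 2->3: VV[2][2]++ -> VV[2]=[0, 0, 3, 0], msg_vec=[0, 0, 3, 0]; VV[3]=max(VV[3],msg_vec) then VV[3][3]++ -> VV[3]=[1, 0, 3, 4]
Event 1 stamp: [0, 0, 0, 1]
Event 7 stamp: [1, 0, 0, 3]
[0, 0, 0, 1] <= [1, 0, 0, 3]? True. Equal? False. Happens-before: True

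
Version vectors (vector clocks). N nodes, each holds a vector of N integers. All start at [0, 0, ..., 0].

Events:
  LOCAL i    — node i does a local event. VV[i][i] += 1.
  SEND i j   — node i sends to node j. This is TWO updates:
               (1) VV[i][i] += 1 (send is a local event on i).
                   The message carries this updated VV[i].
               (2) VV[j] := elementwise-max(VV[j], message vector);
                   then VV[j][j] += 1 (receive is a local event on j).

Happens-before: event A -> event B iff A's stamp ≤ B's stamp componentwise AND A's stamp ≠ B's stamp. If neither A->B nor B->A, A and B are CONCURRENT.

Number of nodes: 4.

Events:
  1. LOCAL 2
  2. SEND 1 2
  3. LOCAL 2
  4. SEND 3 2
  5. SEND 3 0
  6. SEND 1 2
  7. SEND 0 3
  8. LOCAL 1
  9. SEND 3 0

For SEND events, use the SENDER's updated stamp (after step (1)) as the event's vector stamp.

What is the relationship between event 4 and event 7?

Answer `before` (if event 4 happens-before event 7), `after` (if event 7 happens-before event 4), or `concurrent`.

Answer: before

Derivation:
Initial: VV[0]=[0, 0, 0, 0]
Initial: VV[1]=[0, 0, 0, 0]
Initial: VV[2]=[0, 0, 0, 0]
Initial: VV[3]=[0, 0, 0, 0]
Event 1: LOCAL 2: VV[2][2]++ -> VV[2]=[0, 0, 1, 0]
Event 2: SEND 1->2: VV[1][1]++ -> VV[1]=[0, 1, 0, 0], msg_vec=[0, 1, 0, 0]; VV[2]=max(VV[2],msg_vec) then VV[2][2]++ -> VV[2]=[0, 1, 2, 0]
Event 3: LOCAL 2: VV[2][2]++ -> VV[2]=[0, 1, 3, 0]
Event 4: SEND 3->2: VV[3][3]++ -> VV[3]=[0, 0, 0, 1], msg_vec=[0, 0, 0, 1]; VV[2]=max(VV[2],msg_vec) then VV[2][2]++ -> VV[2]=[0, 1, 4, 1]
Event 5: SEND 3->0: VV[3][3]++ -> VV[3]=[0, 0, 0, 2], msg_vec=[0, 0, 0, 2]; VV[0]=max(VV[0],msg_vec) then VV[0][0]++ -> VV[0]=[1, 0, 0, 2]
Event 6: SEND 1->2: VV[1][1]++ -> VV[1]=[0, 2, 0, 0], msg_vec=[0, 2, 0, 0]; VV[2]=max(VV[2],msg_vec) then VV[2][2]++ -> VV[2]=[0, 2, 5, 1]
Event 7: SEND 0->3: VV[0][0]++ -> VV[0]=[2, 0, 0, 2], msg_vec=[2, 0, 0, 2]; VV[3]=max(VV[3],msg_vec) then VV[3][3]++ -> VV[3]=[2, 0, 0, 3]
Event 8: LOCAL 1: VV[1][1]++ -> VV[1]=[0, 3, 0, 0]
Event 9: SEND 3->0: VV[3][3]++ -> VV[3]=[2, 0, 0, 4], msg_vec=[2, 0, 0, 4]; VV[0]=max(VV[0],msg_vec) then VV[0][0]++ -> VV[0]=[3, 0, 0, 4]
Event 4 stamp: [0, 0, 0, 1]
Event 7 stamp: [2, 0, 0, 2]
[0, 0, 0, 1] <= [2, 0, 0, 2]? True
[2, 0, 0, 2] <= [0, 0, 0, 1]? False
Relation: before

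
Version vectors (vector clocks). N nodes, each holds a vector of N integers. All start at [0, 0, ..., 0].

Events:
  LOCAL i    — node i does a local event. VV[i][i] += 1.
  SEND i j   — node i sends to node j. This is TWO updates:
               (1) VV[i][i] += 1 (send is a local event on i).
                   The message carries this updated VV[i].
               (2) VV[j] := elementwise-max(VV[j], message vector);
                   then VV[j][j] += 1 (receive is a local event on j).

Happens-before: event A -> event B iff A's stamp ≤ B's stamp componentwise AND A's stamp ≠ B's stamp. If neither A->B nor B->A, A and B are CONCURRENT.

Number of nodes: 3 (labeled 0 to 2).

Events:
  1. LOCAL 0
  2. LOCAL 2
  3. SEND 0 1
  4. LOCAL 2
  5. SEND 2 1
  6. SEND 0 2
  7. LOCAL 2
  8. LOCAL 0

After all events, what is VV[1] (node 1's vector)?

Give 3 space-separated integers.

Answer: 2 2 3

Derivation:
Initial: VV[0]=[0, 0, 0]
Initial: VV[1]=[0, 0, 0]
Initial: VV[2]=[0, 0, 0]
Event 1: LOCAL 0: VV[0][0]++ -> VV[0]=[1, 0, 0]
Event 2: LOCAL 2: VV[2][2]++ -> VV[2]=[0, 0, 1]
Event 3: SEND 0->1: VV[0][0]++ -> VV[0]=[2, 0, 0], msg_vec=[2, 0, 0]; VV[1]=max(VV[1],msg_vec) then VV[1][1]++ -> VV[1]=[2, 1, 0]
Event 4: LOCAL 2: VV[2][2]++ -> VV[2]=[0, 0, 2]
Event 5: SEND 2->1: VV[2][2]++ -> VV[2]=[0, 0, 3], msg_vec=[0, 0, 3]; VV[1]=max(VV[1],msg_vec) then VV[1][1]++ -> VV[1]=[2, 2, 3]
Event 6: SEND 0->2: VV[0][0]++ -> VV[0]=[3, 0, 0], msg_vec=[3, 0, 0]; VV[2]=max(VV[2],msg_vec) then VV[2][2]++ -> VV[2]=[3, 0, 4]
Event 7: LOCAL 2: VV[2][2]++ -> VV[2]=[3, 0, 5]
Event 8: LOCAL 0: VV[0][0]++ -> VV[0]=[4, 0, 0]
Final vectors: VV[0]=[4, 0, 0]; VV[1]=[2, 2, 3]; VV[2]=[3, 0, 5]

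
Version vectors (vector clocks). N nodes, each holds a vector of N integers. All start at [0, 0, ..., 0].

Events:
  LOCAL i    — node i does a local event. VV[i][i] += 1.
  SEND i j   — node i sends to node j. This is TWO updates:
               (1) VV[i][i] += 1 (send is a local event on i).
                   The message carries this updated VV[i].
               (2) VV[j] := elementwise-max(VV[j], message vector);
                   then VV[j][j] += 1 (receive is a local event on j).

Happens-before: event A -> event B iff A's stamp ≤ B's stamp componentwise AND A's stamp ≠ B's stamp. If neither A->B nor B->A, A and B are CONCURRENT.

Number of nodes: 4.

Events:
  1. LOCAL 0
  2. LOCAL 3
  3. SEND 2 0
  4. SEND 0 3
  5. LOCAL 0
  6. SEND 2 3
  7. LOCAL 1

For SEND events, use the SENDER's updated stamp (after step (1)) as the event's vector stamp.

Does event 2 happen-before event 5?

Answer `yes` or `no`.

Initial: VV[0]=[0, 0, 0, 0]
Initial: VV[1]=[0, 0, 0, 0]
Initial: VV[2]=[0, 0, 0, 0]
Initial: VV[3]=[0, 0, 0, 0]
Event 1: LOCAL 0: VV[0][0]++ -> VV[0]=[1, 0, 0, 0]
Event 2: LOCAL 3: VV[3][3]++ -> VV[3]=[0, 0, 0, 1]
Event 3: SEND 2->0: VV[2][2]++ -> VV[2]=[0, 0, 1, 0], msg_vec=[0, 0, 1, 0]; VV[0]=max(VV[0],msg_vec) then VV[0][0]++ -> VV[0]=[2, 0, 1, 0]
Event 4: SEND 0->3: VV[0][0]++ -> VV[0]=[3, 0, 1, 0], msg_vec=[3, 0, 1, 0]; VV[3]=max(VV[3],msg_vec) then VV[3][3]++ -> VV[3]=[3, 0, 1, 2]
Event 5: LOCAL 0: VV[0][0]++ -> VV[0]=[4, 0, 1, 0]
Event 6: SEND 2->3: VV[2][2]++ -> VV[2]=[0, 0, 2, 0], msg_vec=[0, 0, 2, 0]; VV[3]=max(VV[3],msg_vec) then VV[3][3]++ -> VV[3]=[3, 0, 2, 3]
Event 7: LOCAL 1: VV[1][1]++ -> VV[1]=[0, 1, 0, 0]
Event 2 stamp: [0, 0, 0, 1]
Event 5 stamp: [4, 0, 1, 0]
[0, 0, 0, 1] <= [4, 0, 1, 0]? False. Equal? False. Happens-before: False

Answer: no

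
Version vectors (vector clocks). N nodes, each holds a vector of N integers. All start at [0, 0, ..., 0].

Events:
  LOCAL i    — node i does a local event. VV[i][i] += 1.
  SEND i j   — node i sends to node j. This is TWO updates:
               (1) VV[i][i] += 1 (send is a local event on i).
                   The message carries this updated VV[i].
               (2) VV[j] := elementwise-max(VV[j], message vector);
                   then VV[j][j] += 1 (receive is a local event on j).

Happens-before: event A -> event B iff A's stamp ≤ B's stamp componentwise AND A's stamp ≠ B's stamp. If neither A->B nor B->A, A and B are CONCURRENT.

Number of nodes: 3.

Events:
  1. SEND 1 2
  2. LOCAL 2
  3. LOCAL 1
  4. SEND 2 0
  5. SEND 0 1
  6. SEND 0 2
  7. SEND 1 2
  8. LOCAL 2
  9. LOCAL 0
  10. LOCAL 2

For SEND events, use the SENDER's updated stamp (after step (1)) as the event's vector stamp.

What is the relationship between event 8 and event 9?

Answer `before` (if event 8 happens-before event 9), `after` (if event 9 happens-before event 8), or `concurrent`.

Initial: VV[0]=[0, 0, 0]
Initial: VV[1]=[0, 0, 0]
Initial: VV[2]=[0, 0, 0]
Event 1: SEND 1->2: VV[1][1]++ -> VV[1]=[0, 1, 0], msg_vec=[0, 1, 0]; VV[2]=max(VV[2],msg_vec) then VV[2][2]++ -> VV[2]=[0, 1, 1]
Event 2: LOCAL 2: VV[2][2]++ -> VV[2]=[0, 1, 2]
Event 3: LOCAL 1: VV[1][1]++ -> VV[1]=[0, 2, 0]
Event 4: SEND 2->0: VV[2][2]++ -> VV[2]=[0, 1, 3], msg_vec=[0, 1, 3]; VV[0]=max(VV[0],msg_vec) then VV[0][0]++ -> VV[0]=[1, 1, 3]
Event 5: SEND 0->1: VV[0][0]++ -> VV[0]=[2, 1, 3], msg_vec=[2, 1, 3]; VV[1]=max(VV[1],msg_vec) then VV[1][1]++ -> VV[1]=[2, 3, 3]
Event 6: SEND 0->2: VV[0][0]++ -> VV[0]=[3, 1, 3], msg_vec=[3, 1, 3]; VV[2]=max(VV[2],msg_vec) then VV[2][2]++ -> VV[2]=[3, 1, 4]
Event 7: SEND 1->2: VV[1][1]++ -> VV[1]=[2, 4, 3], msg_vec=[2, 4, 3]; VV[2]=max(VV[2],msg_vec) then VV[2][2]++ -> VV[2]=[3, 4, 5]
Event 8: LOCAL 2: VV[2][2]++ -> VV[2]=[3, 4, 6]
Event 9: LOCAL 0: VV[0][0]++ -> VV[0]=[4, 1, 3]
Event 10: LOCAL 2: VV[2][2]++ -> VV[2]=[3, 4, 7]
Event 8 stamp: [3, 4, 6]
Event 9 stamp: [4, 1, 3]
[3, 4, 6] <= [4, 1, 3]? False
[4, 1, 3] <= [3, 4, 6]? False
Relation: concurrent

Answer: concurrent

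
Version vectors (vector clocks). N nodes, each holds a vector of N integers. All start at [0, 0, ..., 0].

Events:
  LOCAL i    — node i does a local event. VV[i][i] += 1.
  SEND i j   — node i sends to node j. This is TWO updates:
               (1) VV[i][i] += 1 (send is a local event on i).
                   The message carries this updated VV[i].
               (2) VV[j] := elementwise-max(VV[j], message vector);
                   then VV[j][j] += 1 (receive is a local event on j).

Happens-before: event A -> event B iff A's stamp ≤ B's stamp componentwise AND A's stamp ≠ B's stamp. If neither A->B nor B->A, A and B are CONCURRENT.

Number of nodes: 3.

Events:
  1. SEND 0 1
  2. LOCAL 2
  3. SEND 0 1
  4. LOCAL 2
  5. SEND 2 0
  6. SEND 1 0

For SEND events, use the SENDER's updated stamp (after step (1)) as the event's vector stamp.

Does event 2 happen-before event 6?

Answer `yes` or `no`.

Initial: VV[0]=[0, 0, 0]
Initial: VV[1]=[0, 0, 0]
Initial: VV[2]=[0, 0, 0]
Event 1: SEND 0->1: VV[0][0]++ -> VV[0]=[1, 0, 0], msg_vec=[1, 0, 0]; VV[1]=max(VV[1],msg_vec) then VV[1][1]++ -> VV[1]=[1, 1, 0]
Event 2: LOCAL 2: VV[2][2]++ -> VV[2]=[0, 0, 1]
Event 3: SEND 0->1: VV[0][0]++ -> VV[0]=[2, 0, 0], msg_vec=[2, 0, 0]; VV[1]=max(VV[1],msg_vec) then VV[1][1]++ -> VV[1]=[2, 2, 0]
Event 4: LOCAL 2: VV[2][2]++ -> VV[2]=[0, 0, 2]
Event 5: SEND 2->0: VV[2][2]++ -> VV[2]=[0, 0, 3], msg_vec=[0, 0, 3]; VV[0]=max(VV[0],msg_vec) then VV[0][0]++ -> VV[0]=[3, 0, 3]
Event 6: SEND 1->0: VV[1][1]++ -> VV[1]=[2, 3, 0], msg_vec=[2, 3, 0]; VV[0]=max(VV[0],msg_vec) then VV[0][0]++ -> VV[0]=[4, 3, 3]
Event 2 stamp: [0, 0, 1]
Event 6 stamp: [2, 3, 0]
[0, 0, 1] <= [2, 3, 0]? False. Equal? False. Happens-before: False

Answer: no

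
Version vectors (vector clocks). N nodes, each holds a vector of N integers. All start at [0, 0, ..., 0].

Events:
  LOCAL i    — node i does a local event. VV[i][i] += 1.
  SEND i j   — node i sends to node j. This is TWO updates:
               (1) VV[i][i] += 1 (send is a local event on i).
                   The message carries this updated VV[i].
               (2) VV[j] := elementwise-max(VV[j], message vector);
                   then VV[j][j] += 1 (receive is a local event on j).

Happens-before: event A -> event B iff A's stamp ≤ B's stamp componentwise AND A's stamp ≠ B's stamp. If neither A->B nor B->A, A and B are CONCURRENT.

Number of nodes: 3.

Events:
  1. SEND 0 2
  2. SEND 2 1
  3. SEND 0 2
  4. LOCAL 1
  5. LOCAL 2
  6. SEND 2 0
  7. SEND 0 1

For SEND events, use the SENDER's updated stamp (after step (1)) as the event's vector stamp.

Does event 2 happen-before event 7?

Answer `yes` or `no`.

Answer: yes

Derivation:
Initial: VV[0]=[0, 0, 0]
Initial: VV[1]=[0, 0, 0]
Initial: VV[2]=[0, 0, 0]
Event 1: SEND 0->2: VV[0][0]++ -> VV[0]=[1, 0, 0], msg_vec=[1, 0, 0]; VV[2]=max(VV[2],msg_vec) then VV[2][2]++ -> VV[2]=[1, 0, 1]
Event 2: SEND 2->1: VV[2][2]++ -> VV[2]=[1, 0, 2], msg_vec=[1, 0, 2]; VV[1]=max(VV[1],msg_vec) then VV[1][1]++ -> VV[1]=[1, 1, 2]
Event 3: SEND 0->2: VV[0][0]++ -> VV[0]=[2, 0, 0], msg_vec=[2, 0, 0]; VV[2]=max(VV[2],msg_vec) then VV[2][2]++ -> VV[2]=[2, 0, 3]
Event 4: LOCAL 1: VV[1][1]++ -> VV[1]=[1, 2, 2]
Event 5: LOCAL 2: VV[2][2]++ -> VV[2]=[2, 0, 4]
Event 6: SEND 2->0: VV[2][2]++ -> VV[2]=[2, 0, 5], msg_vec=[2, 0, 5]; VV[0]=max(VV[0],msg_vec) then VV[0][0]++ -> VV[0]=[3, 0, 5]
Event 7: SEND 0->1: VV[0][0]++ -> VV[0]=[4, 0, 5], msg_vec=[4, 0, 5]; VV[1]=max(VV[1],msg_vec) then VV[1][1]++ -> VV[1]=[4, 3, 5]
Event 2 stamp: [1, 0, 2]
Event 7 stamp: [4, 0, 5]
[1, 0, 2] <= [4, 0, 5]? True. Equal? False. Happens-before: True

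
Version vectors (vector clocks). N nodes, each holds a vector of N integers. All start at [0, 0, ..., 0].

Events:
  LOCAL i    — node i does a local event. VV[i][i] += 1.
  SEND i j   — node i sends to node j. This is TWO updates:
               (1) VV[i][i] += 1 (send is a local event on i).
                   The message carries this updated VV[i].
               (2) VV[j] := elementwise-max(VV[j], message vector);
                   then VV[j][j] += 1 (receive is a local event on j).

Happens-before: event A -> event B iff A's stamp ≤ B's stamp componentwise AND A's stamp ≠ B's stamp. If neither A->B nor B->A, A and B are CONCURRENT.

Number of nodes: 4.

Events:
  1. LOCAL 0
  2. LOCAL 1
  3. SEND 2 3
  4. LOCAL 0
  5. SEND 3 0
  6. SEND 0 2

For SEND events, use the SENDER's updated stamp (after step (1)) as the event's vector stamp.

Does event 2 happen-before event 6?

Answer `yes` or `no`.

Answer: no

Derivation:
Initial: VV[0]=[0, 0, 0, 0]
Initial: VV[1]=[0, 0, 0, 0]
Initial: VV[2]=[0, 0, 0, 0]
Initial: VV[3]=[0, 0, 0, 0]
Event 1: LOCAL 0: VV[0][0]++ -> VV[0]=[1, 0, 0, 0]
Event 2: LOCAL 1: VV[1][1]++ -> VV[1]=[0, 1, 0, 0]
Event 3: SEND 2->3: VV[2][2]++ -> VV[2]=[0, 0, 1, 0], msg_vec=[0, 0, 1, 0]; VV[3]=max(VV[3],msg_vec) then VV[3][3]++ -> VV[3]=[0, 0, 1, 1]
Event 4: LOCAL 0: VV[0][0]++ -> VV[0]=[2, 0, 0, 0]
Event 5: SEND 3->0: VV[3][3]++ -> VV[3]=[0, 0, 1, 2], msg_vec=[0, 0, 1, 2]; VV[0]=max(VV[0],msg_vec) then VV[0][0]++ -> VV[0]=[3, 0, 1, 2]
Event 6: SEND 0->2: VV[0][0]++ -> VV[0]=[4, 0, 1, 2], msg_vec=[4, 0, 1, 2]; VV[2]=max(VV[2],msg_vec) then VV[2][2]++ -> VV[2]=[4, 0, 2, 2]
Event 2 stamp: [0, 1, 0, 0]
Event 6 stamp: [4, 0, 1, 2]
[0, 1, 0, 0] <= [4, 0, 1, 2]? False. Equal? False. Happens-before: False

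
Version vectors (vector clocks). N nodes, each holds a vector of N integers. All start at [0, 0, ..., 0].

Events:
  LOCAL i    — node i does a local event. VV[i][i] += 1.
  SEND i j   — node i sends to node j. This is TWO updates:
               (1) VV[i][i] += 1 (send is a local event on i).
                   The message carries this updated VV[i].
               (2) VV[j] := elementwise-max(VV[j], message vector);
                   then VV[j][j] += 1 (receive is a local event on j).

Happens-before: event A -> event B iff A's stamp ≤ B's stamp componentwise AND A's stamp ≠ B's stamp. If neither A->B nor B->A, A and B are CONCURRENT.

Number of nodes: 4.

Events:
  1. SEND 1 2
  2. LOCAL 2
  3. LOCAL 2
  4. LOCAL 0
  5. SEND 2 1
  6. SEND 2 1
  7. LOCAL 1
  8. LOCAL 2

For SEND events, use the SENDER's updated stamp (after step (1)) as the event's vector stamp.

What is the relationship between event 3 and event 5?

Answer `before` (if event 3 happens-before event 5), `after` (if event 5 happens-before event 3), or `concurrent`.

Answer: before

Derivation:
Initial: VV[0]=[0, 0, 0, 0]
Initial: VV[1]=[0, 0, 0, 0]
Initial: VV[2]=[0, 0, 0, 0]
Initial: VV[3]=[0, 0, 0, 0]
Event 1: SEND 1->2: VV[1][1]++ -> VV[1]=[0, 1, 0, 0], msg_vec=[0, 1, 0, 0]; VV[2]=max(VV[2],msg_vec) then VV[2][2]++ -> VV[2]=[0, 1, 1, 0]
Event 2: LOCAL 2: VV[2][2]++ -> VV[2]=[0, 1, 2, 0]
Event 3: LOCAL 2: VV[2][2]++ -> VV[2]=[0, 1, 3, 0]
Event 4: LOCAL 0: VV[0][0]++ -> VV[0]=[1, 0, 0, 0]
Event 5: SEND 2->1: VV[2][2]++ -> VV[2]=[0, 1, 4, 0], msg_vec=[0, 1, 4, 0]; VV[1]=max(VV[1],msg_vec) then VV[1][1]++ -> VV[1]=[0, 2, 4, 0]
Event 6: SEND 2->1: VV[2][2]++ -> VV[2]=[0, 1, 5, 0], msg_vec=[0, 1, 5, 0]; VV[1]=max(VV[1],msg_vec) then VV[1][1]++ -> VV[1]=[0, 3, 5, 0]
Event 7: LOCAL 1: VV[1][1]++ -> VV[1]=[0, 4, 5, 0]
Event 8: LOCAL 2: VV[2][2]++ -> VV[2]=[0, 1, 6, 0]
Event 3 stamp: [0, 1, 3, 0]
Event 5 stamp: [0, 1, 4, 0]
[0, 1, 3, 0] <= [0, 1, 4, 0]? True
[0, 1, 4, 0] <= [0, 1, 3, 0]? False
Relation: before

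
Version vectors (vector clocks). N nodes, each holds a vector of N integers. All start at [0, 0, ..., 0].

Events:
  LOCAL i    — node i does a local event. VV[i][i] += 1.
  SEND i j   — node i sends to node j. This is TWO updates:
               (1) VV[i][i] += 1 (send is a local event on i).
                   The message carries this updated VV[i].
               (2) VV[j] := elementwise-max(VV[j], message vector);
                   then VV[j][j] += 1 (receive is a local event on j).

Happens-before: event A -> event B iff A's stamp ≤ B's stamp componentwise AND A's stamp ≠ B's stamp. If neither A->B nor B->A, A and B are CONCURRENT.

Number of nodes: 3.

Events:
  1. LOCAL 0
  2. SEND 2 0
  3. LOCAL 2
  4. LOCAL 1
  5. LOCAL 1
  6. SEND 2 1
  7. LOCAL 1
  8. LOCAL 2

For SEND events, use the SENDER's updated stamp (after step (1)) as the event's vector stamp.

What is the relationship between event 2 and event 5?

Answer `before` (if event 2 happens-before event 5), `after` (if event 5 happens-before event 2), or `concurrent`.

Initial: VV[0]=[0, 0, 0]
Initial: VV[1]=[0, 0, 0]
Initial: VV[2]=[0, 0, 0]
Event 1: LOCAL 0: VV[0][0]++ -> VV[0]=[1, 0, 0]
Event 2: SEND 2->0: VV[2][2]++ -> VV[2]=[0, 0, 1], msg_vec=[0, 0, 1]; VV[0]=max(VV[0],msg_vec) then VV[0][0]++ -> VV[0]=[2, 0, 1]
Event 3: LOCAL 2: VV[2][2]++ -> VV[2]=[0, 0, 2]
Event 4: LOCAL 1: VV[1][1]++ -> VV[1]=[0, 1, 0]
Event 5: LOCAL 1: VV[1][1]++ -> VV[1]=[0, 2, 0]
Event 6: SEND 2->1: VV[2][2]++ -> VV[2]=[0, 0, 3], msg_vec=[0, 0, 3]; VV[1]=max(VV[1],msg_vec) then VV[1][1]++ -> VV[1]=[0, 3, 3]
Event 7: LOCAL 1: VV[1][1]++ -> VV[1]=[0, 4, 3]
Event 8: LOCAL 2: VV[2][2]++ -> VV[2]=[0, 0, 4]
Event 2 stamp: [0, 0, 1]
Event 5 stamp: [0, 2, 0]
[0, 0, 1] <= [0, 2, 0]? False
[0, 2, 0] <= [0, 0, 1]? False
Relation: concurrent

Answer: concurrent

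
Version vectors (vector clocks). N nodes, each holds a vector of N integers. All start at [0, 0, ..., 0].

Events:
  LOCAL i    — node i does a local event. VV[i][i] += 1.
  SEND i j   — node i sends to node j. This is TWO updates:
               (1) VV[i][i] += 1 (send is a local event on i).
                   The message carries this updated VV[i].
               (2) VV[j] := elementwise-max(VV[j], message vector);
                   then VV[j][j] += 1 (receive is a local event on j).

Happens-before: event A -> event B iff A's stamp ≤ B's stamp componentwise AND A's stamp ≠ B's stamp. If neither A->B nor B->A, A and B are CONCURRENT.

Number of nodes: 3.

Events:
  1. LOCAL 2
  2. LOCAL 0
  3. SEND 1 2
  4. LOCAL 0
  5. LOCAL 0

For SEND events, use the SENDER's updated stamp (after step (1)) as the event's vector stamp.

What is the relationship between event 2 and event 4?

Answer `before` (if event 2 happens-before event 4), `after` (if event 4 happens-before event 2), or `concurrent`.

Initial: VV[0]=[0, 0, 0]
Initial: VV[1]=[0, 0, 0]
Initial: VV[2]=[0, 0, 0]
Event 1: LOCAL 2: VV[2][2]++ -> VV[2]=[0, 0, 1]
Event 2: LOCAL 0: VV[0][0]++ -> VV[0]=[1, 0, 0]
Event 3: SEND 1->2: VV[1][1]++ -> VV[1]=[0, 1, 0], msg_vec=[0, 1, 0]; VV[2]=max(VV[2],msg_vec) then VV[2][2]++ -> VV[2]=[0, 1, 2]
Event 4: LOCAL 0: VV[0][0]++ -> VV[0]=[2, 0, 0]
Event 5: LOCAL 0: VV[0][0]++ -> VV[0]=[3, 0, 0]
Event 2 stamp: [1, 0, 0]
Event 4 stamp: [2, 0, 0]
[1, 0, 0] <= [2, 0, 0]? True
[2, 0, 0] <= [1, 0, 0]? False
Relation: before

Answer: before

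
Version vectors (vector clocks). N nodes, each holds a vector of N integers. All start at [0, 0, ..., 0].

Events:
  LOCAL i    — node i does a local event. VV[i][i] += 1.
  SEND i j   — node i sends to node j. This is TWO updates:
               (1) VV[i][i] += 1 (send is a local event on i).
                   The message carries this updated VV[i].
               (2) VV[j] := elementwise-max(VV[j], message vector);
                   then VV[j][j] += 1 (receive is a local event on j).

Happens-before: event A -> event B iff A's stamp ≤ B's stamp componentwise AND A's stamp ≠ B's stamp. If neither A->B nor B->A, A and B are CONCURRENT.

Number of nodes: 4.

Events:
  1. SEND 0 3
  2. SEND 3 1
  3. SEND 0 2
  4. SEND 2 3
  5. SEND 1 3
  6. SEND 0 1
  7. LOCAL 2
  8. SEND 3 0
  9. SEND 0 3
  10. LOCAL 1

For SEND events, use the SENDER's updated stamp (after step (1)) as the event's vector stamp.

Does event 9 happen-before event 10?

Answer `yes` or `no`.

Answer: no

Derivation:
Initial: VV[0]=[0, 0, 0, 0]
Initial: VV[1]=[0, 0, 0, 0]
Initial: VV[2]=[0, 0, 0, 0]
Initial: VV[3]=[0, 0, 0, 0]
Event 1: SEND 0->3: VV[0][0]++ -> VV[0]=[1, 0, 0, 0], msg_vec=[1, 0, 0, 0]; VV[3]=max(VV[3],msg_vec) then VV[3][3]++ -> VV[3]=[1, 0, 0, 1]
Event 2: SEND 3->1: VV[3][3]++ -> VV[3]=[1, 0, 0, 2], msg_vec=[1, 0, 0, 2]; VV[1]=max(VV[1],msg_vec) then VV[1][1]++ -> VV[1]=[1, 1, 0, 2]
Event 3: SEND 0->2: VV[0][0]++ -> VV[0]=[2, 0, 0, 0], msg_vec=[2, 0, 0, 0]; VV[2]=max(VV[2],msg_vec) then VV[2][2]++ -> VV[2]=[2, 0, 1, 0]
Event 4: SEND 2->3: VV[2][2]++ -> VV[2]=[2, 0, 2, 0], msg_vec=[2, 0, 2, 0]; VV[3]=max(VV[3],msg_vec) then VV[3][3]++ -> VV[3]=[2, 0, 2, 3]
Event 5: SEND 1->3: VV[1][1]++ -> VV[1]=[1, 2, 0, 2], msg_vec=[1, 2, 0, 2]; VV[3]=max(VV[3],msg_vec) then VV[3][3]++ -> VV[3]=[2, 2, 2, 4]
Event 6: SEND 0->1: VV[0][0]++ -> VV[0]=[3, 0, 0, 0], msg_vec=[3, 0, 0, 0]; VV[1]=max(VV[1],msg_vec) then VV[1][1]++ -> VV[1]=[3, 3, 0, 2]
Event 7: LOCAL 2: VV[2][2]++ -> VV[2]=[2, 0, 3, 0]
Event 8: SEND 3->0: VV[3][3]++ -> VV[3]=[2, 2, 2, 5], msg_vec=[2, 2, 2, 5]; VV[0]=max(VV[0],msg_vec) then VV[0][0]++ -> VV[0]=[4, 2, 2, 5]
Event 9: SEND 0->3: VV[0][0]++ -> VV[0]=[5, 2, 2, 5], msg_vec=[5, 2, 2, 5]; VV[3]=max(VV[3],msg_vec) then VV[3][3]++ -> VV[3]=[5, 2, 2, 6]
Event 10: LOCAL 1: VV[1][1]++ -> VV[1]=[3, 4, 0, 2]
Event 9 stamp: [5, 2, 2, 5]
Event 10 stamp: [3, 4, 0, 2]
[5, 2, 2, 5] <= [3, 4, 0, 2]? False. Equal? False. Happens-before: False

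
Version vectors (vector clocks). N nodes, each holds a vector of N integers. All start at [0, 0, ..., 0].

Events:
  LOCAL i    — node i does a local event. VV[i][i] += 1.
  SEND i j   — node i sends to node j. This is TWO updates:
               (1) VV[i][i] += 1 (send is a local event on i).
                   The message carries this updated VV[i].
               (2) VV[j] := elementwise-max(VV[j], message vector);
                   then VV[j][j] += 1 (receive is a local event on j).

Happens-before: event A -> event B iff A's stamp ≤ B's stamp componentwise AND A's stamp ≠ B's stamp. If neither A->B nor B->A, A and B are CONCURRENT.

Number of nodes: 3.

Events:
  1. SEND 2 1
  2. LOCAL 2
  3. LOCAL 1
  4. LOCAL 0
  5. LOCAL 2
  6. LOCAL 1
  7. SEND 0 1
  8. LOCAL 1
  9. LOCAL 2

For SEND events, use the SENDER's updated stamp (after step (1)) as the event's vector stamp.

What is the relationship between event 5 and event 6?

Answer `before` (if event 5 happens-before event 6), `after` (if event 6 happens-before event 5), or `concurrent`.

Answer: concurrent

Derivation:
Initial: VV[0]=[0, 0, 0]
Initial: VV[1]=[0, 0, 0]
Initial: VV[2]=[0, 0, 0]
Event 1: SEND 2->1: VV[2][2]++ -> VV[2]=[0, 0, 1], msg_vec=[0, 0, 1]; VV[1]=max(VV[1],msg_vec) then VV[1][1]++ -> VV[1]=[0, 1, 1]
Event 2: LOCAL 2: VV[2][2]++ -> VV[2]=[0, 0, 2]
Event 3: LOCAL 1: VV[1][1]++ -> VV[1]=[0, 2, 1]
Event 4: LOCAL 0: VV[0][0]++ -> VV[0]=[1, 0, 0]
Event 5: LOCAL 2: VV[2][2]++ -> VV[2]=[0, 0, 3]
Event 6: LOCAL 1: VV[1][1]++ -> VV[1]=[0, 3, 1]
Event 7: SEND 0->1: VV[0][0]++ -> VV[0]=[2, 0, 0], msg_vec=[2, 0, 0]; VV[1]=max(VV[1],msg_vec) then VV[1][1]++ -> VV[1]=[2, 4, 1]
Event 8: LOCAL 1: VV[1][1]++ -> VV[1]=[2, 5, 1]
Event 9: LOCAL 2: VV[2][2]++ -> VV[2]=[0, 0, 4]
Event 5 stamp: [0, 0, 3]
Event 6 stamp: [0, 3, 1]
[0, 0, 3] <= [0, 3, 1]? False
[0, 3, 1] <= [0, 0, 3]? False
Relation: concurrent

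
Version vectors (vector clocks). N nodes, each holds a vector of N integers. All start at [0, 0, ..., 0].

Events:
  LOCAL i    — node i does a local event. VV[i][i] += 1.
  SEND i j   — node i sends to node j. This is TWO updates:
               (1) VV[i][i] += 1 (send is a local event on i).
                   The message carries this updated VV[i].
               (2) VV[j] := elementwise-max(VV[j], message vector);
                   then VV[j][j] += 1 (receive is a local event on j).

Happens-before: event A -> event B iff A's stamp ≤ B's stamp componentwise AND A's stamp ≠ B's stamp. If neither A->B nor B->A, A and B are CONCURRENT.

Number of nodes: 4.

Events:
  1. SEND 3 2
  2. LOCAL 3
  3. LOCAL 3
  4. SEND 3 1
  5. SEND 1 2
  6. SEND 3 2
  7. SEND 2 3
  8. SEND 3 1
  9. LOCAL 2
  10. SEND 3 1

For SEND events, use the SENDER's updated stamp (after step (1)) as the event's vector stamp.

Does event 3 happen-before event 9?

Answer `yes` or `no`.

Answer: yes

Derivation:
Initial: VV[0]=[0, 0, 0, 0]
Initial: VV[1]=[0, 0, 0, 0]
Initial: VV[2]=[0, 0, 0, 0]
Initial: VV[3]=[0, 0, 0, 0]
Event 1: SEND 3->2: VV[3][3]++ -> VV[3]=[0, 0, 0, 1], msg_vec=[0, 0, 0, 1]; VV[2]=max(VV[2],msg_vec) then VV[2][2]++ -> VV[2]=[0, 0, 1, 1]
Event 2: LOCAL 3: VV[3][3]++ -> VV[3]=[0, 0, 0, 2]
Event 3: LOCAL 3: VV[3][3]++ -> VV[3]=[0, 0, 0, 3]
Event 4: SEND 3->1: VV[3][3]++ -> VV[3]=[0, 0, 0, 4], msg_vec=[0, 0, 0, 4]; VV[1]=max(VV[1],msg_vec) then VV[1][1]++ -> VV[1]=[0, 1, 0, 4]
Event 5: SEND 1->2: VV[1][1]++ -> VV[1]=[0, 2, 0, 4], msg_vec=[0, 2, 0, 4]; VV[2]=max(VV[2],msg_vec) then VV[2][2]++ -> VV[2]=[0, 2, 2, 4]
Event 6: SEND 3->2: VV[3][3]++ -> VV[3]=[0, 0, 0, 5], msg_vec=[0, 0, 0, 5]; VV[2]=max(VV[2],msg_vec) then VV[2][2]++ -> VV[2]=[0, 2, 3, 5]
Event 7: SEND 2->3: VV[2][2]++ -> VV[2]=[0, 2, 4, 5], msg_vec=[0, 2, 4, 5]; VV[3]=max(VV[3],msg_vec) then VV[3][3]++ -> VV[3]=[0, 2, 4, 6]
Event 8: SEND 3->1: VV[3][3]++ -> VV[3]=[0, 2, 4, 7], msg_vec=[0, 2, 4, 7]; VV[1]=max(VV[1],msg_vec) then VV[1][1]++ -> VV[1]=[0, 3, 4, 7]
Event 9: LOCAL 2: VV[2][2]++ -> VV[2]=[0, 2, 5, 5]
Event 10: SEND 3->1: VV[3][3]++ -> VV[3]=[0, 2, 4, 8], msg_vec=[0, 2, 4, 8]; VV[1]=max(VV[1],msg_vec) then VV[1][1]++ -> VV[1]=[0, 4, 4, 8]
Event 3 stamp: [0, 0, 0, 3]
Event 9 stamp: [0, 2, 5, 5]
[0, 0, 0, 3] <= [0, 2, 5, 5]? True. Equal? False. Happens-before: True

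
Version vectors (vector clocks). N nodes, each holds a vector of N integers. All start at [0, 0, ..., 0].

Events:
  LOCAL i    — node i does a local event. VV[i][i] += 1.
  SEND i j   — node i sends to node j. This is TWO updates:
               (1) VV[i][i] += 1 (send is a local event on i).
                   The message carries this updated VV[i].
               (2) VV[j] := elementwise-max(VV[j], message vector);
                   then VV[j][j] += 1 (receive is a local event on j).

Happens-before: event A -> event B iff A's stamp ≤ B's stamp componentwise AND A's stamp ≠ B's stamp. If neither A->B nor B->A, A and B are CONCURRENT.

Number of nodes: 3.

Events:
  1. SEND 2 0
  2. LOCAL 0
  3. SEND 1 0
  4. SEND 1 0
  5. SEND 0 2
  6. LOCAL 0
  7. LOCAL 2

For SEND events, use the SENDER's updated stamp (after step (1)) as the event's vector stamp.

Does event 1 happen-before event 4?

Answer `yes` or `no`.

Answer: no

Derivation:
Initial: VV[0]=[0, 0, 0]
Initial: VV[1]=[0, 0, 0]
Initial: VV[2]=[0, 0, 0]
Event 1: SEND 2->0: VV[2][2]++ -> VV[2]=[0, 0, 1], msg_vec=[0, 0, 1]; VV[0]=max(VV[0],msg_vec) then VV[0][0]++ -> VV[0]=[1, 0, 1]
Event 2: LOCAL 0: VV[0][0]++ -> VV[0]=[2, 0, 1]
Event 3: SEND 1->0: VV[1][1]++ -> VV[1]=[0, 1, 0], msg_vec=[0, 1, 0]; VV[0]=max(VV[0],msg_vec) then VV[0][0]++ -> VV[0]=[3, 1, 1]
Event 4: SEND 1->0: VV[1][1]++ -> VV[1]=[0, 2, 0], msg_vec=[0, 2, 0]; VV[0]=max(VV[0],msg_vec) then VV[0][0]++ -> VV[0]=[4, 2, 1]
Event 5: SEND 0->2: VV[0][0]++ -> VV[0]=[5, 2, 1], msg_vec=[5, 2, 1]; VV[2]=max(VV[2],msg_vec) then VV[2][2]++ -> VV[2]=[5, 2, 2]
Event 6: LOCAL 0: VV[0][0]++ -> VV[0]=[6, 2, 1]
Event 7: LOCAL 2: VV[2][2]++ -> VV[2]=[5, 2, 3]
Event 1 stamp: [0, 0, 1]
Event 4 stamp: [0, 2, 0]
[0, 0, 1] <= [0, 2, 0]? False. Equal? False. Happens-before: False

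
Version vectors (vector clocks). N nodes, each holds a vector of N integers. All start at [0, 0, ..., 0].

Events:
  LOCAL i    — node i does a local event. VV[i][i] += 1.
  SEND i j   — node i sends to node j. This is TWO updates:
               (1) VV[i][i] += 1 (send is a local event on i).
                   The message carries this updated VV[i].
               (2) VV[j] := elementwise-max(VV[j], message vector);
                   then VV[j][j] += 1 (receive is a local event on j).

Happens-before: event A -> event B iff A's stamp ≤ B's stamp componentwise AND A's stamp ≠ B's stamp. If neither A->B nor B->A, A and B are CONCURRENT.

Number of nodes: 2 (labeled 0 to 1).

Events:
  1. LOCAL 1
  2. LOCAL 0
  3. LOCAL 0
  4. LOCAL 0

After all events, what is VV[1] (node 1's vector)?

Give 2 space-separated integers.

Answer: 0 1

Derivation:
Initial: VV[0]=[0, 0]
Initial: VV[1]=[0, 0]
Event 1: LOCAL 1: VV[1][1]++ -> VV[1]=[0, 1]
Event 2: LOCAL 0: VV[0][0]++ -> VV[0]=[1, 0]
Event 3: LOCAL 0: VV[0][0]++ -> VV[0]=[2, 0]
Event 4: LOCAL 0: VV[0][0]++ -> VV[0]=[3, 0]
Final vectors: VV[0]=[3, 0]; VV[1]=[0, 1]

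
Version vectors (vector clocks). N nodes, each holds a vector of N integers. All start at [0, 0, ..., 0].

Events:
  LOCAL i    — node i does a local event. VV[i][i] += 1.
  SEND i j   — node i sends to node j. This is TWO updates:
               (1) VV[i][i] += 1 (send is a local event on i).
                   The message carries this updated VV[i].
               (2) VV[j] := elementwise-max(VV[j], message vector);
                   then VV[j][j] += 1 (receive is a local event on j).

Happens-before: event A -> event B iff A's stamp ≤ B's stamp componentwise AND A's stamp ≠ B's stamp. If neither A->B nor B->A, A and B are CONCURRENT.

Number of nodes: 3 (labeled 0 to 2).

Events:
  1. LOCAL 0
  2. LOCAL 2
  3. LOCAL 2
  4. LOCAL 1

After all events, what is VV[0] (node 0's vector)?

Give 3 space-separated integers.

Initial: VV[0]=[0, 0, 0]
Initial: VV[1]=[0, 0, 0]
Initial: VV[2]=[0, 0, 0]
Event 1: LOCAL 0: VV[0][0]++ -> VV[0]=[1, 0, 0]
Event 2: LOCAL 2: VV[2][2]++ -> VV[2]=[0, 0, 1]
Event 3: LOCAL 2: VV[2][2]++ -> VV[2]=[0, 0, 2]
Event 4: LOCAL 1: VV[1][1]++ -> VV[1]=[0, 1, 0]
Final vectors: VV[0]=[1, 0, 0]; VV[1]=[0, 1, 0]; VV[2]=[0, 0, 2]

Answer: 1 0 0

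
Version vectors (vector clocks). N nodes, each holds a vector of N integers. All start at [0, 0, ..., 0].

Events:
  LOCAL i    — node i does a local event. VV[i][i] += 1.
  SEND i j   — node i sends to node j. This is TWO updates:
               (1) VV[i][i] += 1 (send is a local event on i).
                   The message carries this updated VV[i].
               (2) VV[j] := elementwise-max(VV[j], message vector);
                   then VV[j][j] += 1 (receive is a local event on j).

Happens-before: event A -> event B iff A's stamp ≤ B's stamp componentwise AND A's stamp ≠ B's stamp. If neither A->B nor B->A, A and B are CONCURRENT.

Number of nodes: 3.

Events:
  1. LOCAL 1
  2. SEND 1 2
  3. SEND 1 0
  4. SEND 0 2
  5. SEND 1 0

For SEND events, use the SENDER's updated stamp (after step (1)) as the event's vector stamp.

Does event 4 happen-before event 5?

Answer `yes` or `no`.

Answer: no

Derivation:
Initial: VV[0]=[0, 0, 0]
Initial: VV[1]=[0, 0, 0]
Initial: VV[2]=[0, 0, 0]
Event 1: LOCAL 1: VV[1][1]++ -> VV[1]=[0, 1, 0]
Event 2: SEND 1->2: VV[1][1]++ -> VV[1]=[0, 2, 0], msg_vec=[0, 2, 0]; VV[2]=max(VV[2],msg_vec) then VV[2][2]++ -> VV[2]=[0, 2, 1]
Event 3: SEND 1->0: VV[1][1]++ -> VV[1]=[0, 3, 0], msg_vec=[0, 3, 0]; VV[0]=max(VV[0],msg_vec) then VV[0][0]++ -> VV[0]=[1, 3, 0]
Event 4: SEND 0->2: VV[0][0]++ -> VV[0]=[2, 3, 0], msg_vec=[2, 3, 0]; VV[2]=max(VV[2],msg_vec) then VV[2][2]++ -> VV[2]=[2, 3, 2]
Event 5: SEND 1->0: VV[1][1]++ -> VV[1]=[0, 4, 0], msg_vec=[0, 4, 0]; VV[0]=max(VV[0],msg_vec) then VV[0][0]++ -> VV[0]=[3, 4, 0]
Event 4 stamp: [2, 3, 0]
Event 5 stamp: [0, 4, 0]
[2, 3, 0] <= [0, 4, 0]? False. Equal? False. Happens-before: False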